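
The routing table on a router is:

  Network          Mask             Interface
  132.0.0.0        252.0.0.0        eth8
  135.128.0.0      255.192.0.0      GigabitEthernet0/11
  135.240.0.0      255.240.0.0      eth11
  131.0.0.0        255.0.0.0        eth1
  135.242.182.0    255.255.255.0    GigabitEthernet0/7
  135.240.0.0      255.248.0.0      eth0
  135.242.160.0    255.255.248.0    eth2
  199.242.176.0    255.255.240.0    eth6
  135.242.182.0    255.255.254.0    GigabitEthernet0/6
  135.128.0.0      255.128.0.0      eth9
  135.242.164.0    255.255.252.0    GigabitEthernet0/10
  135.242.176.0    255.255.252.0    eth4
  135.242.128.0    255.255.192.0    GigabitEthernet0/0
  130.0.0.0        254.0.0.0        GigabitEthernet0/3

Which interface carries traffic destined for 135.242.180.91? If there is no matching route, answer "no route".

Routes whose prefix contains 135.242.180.91:
  132.0.0.0/6 (132.0.0.0 - 135.255.255.255) -> eth8
  135.128.0.0/9 (135.128.0.0 - 135.255.255.255) -> eth9
  135.240.0.0/12 (135.240.0.0 - 135.255.255.255) -> eth11
  135.240.0.0/13 (135.240.0.0 - 135.247.255.255) -> eth0
  135.242.128.0/18 (135.242.128.0 - 135.242.191.255) -> GigabitEthernet0/0
More-specific entries that do NOT match:
  135.242.182.0/24 (135.242.182.0 - 135.242.182.255) does not contain 135.242.180.91
  135.242.182.0/23 (135.242.182.0 - 135.242.183.255) does not contain 135.242.180.91
  135.242.164.0/22 (135.242.164.0 - 135.242.167.255) does not contain 135.242.180.91
  135.242.176.0/22 (135.242.176.0 - 135.242.179.255) does not contain 135.242.180.91
  135.242.160.0/21 (135.242.160.0 - 135.242.167.255) does not contain 135.242.180.91
  199.242.176.0/20 (199.242.176.0 - 199.242.191.255) does not contain 135.242.180.91
Longest matching prefix is /18 -> interface GigabitEthernet0/0.

GigabitEthernet0/0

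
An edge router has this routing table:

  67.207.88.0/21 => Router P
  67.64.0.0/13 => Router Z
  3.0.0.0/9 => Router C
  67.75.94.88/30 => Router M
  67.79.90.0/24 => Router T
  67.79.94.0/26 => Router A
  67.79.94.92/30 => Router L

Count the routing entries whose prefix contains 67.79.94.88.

0

No listed prefix contains 67.79.94.88.
Total matching entries: 0.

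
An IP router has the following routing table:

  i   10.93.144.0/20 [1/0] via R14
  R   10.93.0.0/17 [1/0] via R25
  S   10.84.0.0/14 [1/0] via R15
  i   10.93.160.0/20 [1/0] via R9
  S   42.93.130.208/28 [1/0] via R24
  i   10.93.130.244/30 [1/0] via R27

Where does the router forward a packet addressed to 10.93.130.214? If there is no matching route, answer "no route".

no route

No entry's prefix contains 10.93.130.214; there is no default route.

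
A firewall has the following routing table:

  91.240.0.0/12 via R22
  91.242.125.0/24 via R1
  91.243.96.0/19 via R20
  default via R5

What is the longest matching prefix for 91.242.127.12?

Entries matching 91.242.127.12:
  0.0.0.0/0 (default, matches everything)
  91.240.0.0/12 (91.240.0.0 - 91.255.255.255)
Most specific is 91.240.0.0/12.

91.240.0.0/12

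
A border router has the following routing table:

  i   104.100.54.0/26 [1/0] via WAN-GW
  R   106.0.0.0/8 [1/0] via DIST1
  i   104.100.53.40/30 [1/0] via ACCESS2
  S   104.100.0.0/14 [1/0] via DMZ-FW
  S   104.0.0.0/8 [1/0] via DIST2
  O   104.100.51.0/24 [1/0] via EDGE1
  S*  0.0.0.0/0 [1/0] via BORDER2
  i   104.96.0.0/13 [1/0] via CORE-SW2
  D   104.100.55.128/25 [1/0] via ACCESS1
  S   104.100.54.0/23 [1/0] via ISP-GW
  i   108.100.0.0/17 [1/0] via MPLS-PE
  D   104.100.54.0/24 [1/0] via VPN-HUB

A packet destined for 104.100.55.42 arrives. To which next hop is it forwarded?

ISP-GW

Routes whose prefix contains 104.100.55.42:
  0.0.0.0/0 (default, matches everything) -> BORDER2
  104.0.0.0/8 (104.0.0.0 - 104.255.255.255) -> DIST2
  104.96.0.0/13 (104.96.0.0 - 104.103.255.255) -> CORE-SW2
  104.100.0.0/14 (104.100.0.0 - 104.103.255.255) -> DMZ-FW
  104.100.54.0/23 (104.100.54.0 - 104.100.55.255) -> ISP-GW
More-specific entries that do NOT match:
  104.100.53.40/30 (104.100.53.40 - 104.100.53.43) does not contain 104.100.55.42
  104.100.54.0/26 (104.100.54.0 - 104.100.54.63) does not contain 104.100.55.42
  104.100.55.128/25 (104.100.55.128 - 104.100.55.255) does not contain 104.100.55.42
  104.100.51.0/24 (104.100.51.0 - 104.100.51.255) does not contain 104.100.55.42
  104.100.54.0/24 (104.100.54.0 - 104.100.54.255) does not contain 104.100.55.42
Longest matching prefix is /23 -> next hop ISP-GW.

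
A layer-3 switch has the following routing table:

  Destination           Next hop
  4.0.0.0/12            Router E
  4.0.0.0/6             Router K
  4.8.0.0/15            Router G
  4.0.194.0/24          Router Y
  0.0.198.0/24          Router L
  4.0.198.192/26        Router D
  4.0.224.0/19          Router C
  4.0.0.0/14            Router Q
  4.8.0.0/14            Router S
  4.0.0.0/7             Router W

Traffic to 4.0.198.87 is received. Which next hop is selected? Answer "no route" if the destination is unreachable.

Routes whose prefix contains 4.0.198.87:
  4.0.0.0/6 (4.0.0.0 - 7.255.255.255) -> Router K
  4.0.0.0/7 (4.0.0.0 - 5.255.255.255) -> Router W
  4.0.0.0/12 (4.0.0.0 - 4.15.255.255) -> Router E
  4.0.0.0/14 (4.0.0.0 - 4.3.255.255) -> Router Q
More-specific entries that do NOT match:
  4.0.198.192/26 (4.0.198.192 - 4.0.198.255) does not contain 4.0.198.87
  4.0.194.0/24 (4.0.194.0 - 4.0.194.255) does not contain 4.0.198.87
  0.0.198.0/24 (0.0.198.0 - 0.0.198.255) does not contain 4.0.198.87
  4.0.224.0/19 (4.0.224.0 - 4.0.255.255) does not contain 4.0.198.87
  4.8.0.0/15 (4.8.0.0 - 4.9.255.255) does not contain 4.0.198.87
Longest matching prefix is /14 -> next hop Router Q.

Router Q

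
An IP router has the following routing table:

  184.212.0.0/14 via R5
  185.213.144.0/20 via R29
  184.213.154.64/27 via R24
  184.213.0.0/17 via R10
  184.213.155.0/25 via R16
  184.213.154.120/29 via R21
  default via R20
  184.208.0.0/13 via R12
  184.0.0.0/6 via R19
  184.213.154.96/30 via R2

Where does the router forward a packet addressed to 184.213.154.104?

R5

Routes whose prefix contains 184.213.154.104:
  0.0.0.0/0 (default, matches everything) -> R20
  184.0.0.0/6 (184.0.0.0 - 187.255.255.255) -> R19
  184.208.0.0/13 (184.208.0.0 - 184.215.255.255) -> R12
  184.212.0.0/14 (184.212.0.0 - 184.215.255.255) -> R5
More-specific entries that do NOT match:
  184.213.154.96/30 (184.213.154.96 - 184.213.154.99) does not contain 184.213.154.104
  184.213.154.120/29 (184.213.154.120 - 184.213.154.127) does not contain 184.213.154.104
  184.213.154.64/27 (184.213.154.64 - 184.213.154.95) does not contain 184.213.154.104
  184.213.155.0/25 (184.213.155.0 - 184.213.155.127) does not contain 184.213.154.104
  185.213.144.0/20 (185.213.144.0 - 185.213.159.255) does not contain 184.213.154.104
  184.213.0.0/17 (184.213.0.0 - 184.213.127.255) does not contain 184.213.154.104
Longest matching prefix is /14 -> next hop R5.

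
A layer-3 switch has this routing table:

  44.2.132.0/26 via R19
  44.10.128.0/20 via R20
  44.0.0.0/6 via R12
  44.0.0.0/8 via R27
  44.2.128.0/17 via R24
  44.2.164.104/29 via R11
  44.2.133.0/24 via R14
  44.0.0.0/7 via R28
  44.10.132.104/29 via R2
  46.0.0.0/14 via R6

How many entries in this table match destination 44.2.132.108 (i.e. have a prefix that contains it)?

4

Prefixes containing 44.2.132.108:
  44.0.0.0/6 (44.0.0.0 - 47.255.255.255)
  44.0.0.0/7 (44.0.0.0 - 45.255.255.255)
  44.0.0.0/8 (44.0.0.0 - 44.255.255.255)
  44.2.128.0/17 (44.2.128.0 - 44.2.255.255)
Total matching entries: 4.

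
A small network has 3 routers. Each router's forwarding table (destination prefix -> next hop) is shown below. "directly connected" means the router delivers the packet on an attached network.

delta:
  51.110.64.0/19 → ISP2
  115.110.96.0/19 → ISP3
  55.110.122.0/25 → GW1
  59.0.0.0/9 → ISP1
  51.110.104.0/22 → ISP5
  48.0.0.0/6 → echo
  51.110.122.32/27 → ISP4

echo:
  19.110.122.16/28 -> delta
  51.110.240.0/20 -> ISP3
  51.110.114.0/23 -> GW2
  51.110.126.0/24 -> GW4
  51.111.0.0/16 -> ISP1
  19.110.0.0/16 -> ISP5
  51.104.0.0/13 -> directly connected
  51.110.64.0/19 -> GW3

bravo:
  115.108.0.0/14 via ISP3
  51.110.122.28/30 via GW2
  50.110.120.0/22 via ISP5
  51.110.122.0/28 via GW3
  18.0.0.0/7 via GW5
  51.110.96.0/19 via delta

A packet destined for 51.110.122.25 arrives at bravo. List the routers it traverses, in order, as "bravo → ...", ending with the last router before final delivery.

At bravo: longest match for 51.110.122.25 is 51.110.96.0/19 -> delta
At delta: longest match for 51.110.122.25 is 48.0.0.0/6 -> echo
At echo: longest match for 51.110.122.25 is 51.104.0.0/13 -> directly connected

bravo → delta → echo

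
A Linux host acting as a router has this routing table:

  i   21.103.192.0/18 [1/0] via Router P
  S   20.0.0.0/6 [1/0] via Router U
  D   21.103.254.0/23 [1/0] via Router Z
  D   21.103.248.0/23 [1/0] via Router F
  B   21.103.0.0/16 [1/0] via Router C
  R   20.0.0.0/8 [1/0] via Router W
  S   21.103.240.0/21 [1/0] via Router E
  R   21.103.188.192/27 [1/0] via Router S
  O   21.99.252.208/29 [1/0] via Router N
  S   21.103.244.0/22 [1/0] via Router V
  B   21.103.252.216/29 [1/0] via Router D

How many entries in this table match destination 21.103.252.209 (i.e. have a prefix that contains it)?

3

Prefixes containing 21.103.252.209:
  20.0.0.0/6 (20.0.0.0 - 23.255.255.255)
  21.103.0.0/16 (21.103.0.0 - 21.103.255.255)
  21.103.192.0/18 (21.103.192.0 - 21.103.255.255)
Total matching entries: 3.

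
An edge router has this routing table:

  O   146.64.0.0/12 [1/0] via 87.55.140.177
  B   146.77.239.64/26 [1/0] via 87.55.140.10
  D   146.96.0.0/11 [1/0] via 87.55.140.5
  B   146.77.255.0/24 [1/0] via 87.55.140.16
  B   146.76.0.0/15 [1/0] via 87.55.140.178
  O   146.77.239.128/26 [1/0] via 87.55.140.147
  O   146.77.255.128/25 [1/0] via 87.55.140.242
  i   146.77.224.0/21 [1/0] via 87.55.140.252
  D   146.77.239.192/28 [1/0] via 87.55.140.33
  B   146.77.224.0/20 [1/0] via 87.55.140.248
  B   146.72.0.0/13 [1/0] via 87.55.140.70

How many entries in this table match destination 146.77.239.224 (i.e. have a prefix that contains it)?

4

Prefixes containing 146.77.239.224:
  146.64.0.0/12 (146.64.0.0 - 146.79.255.255)
  146.72.0.0/13 (146.72.0.0 - 146.79.255.255)
  146.76.0.0/15 (146.76.0.0 - 146.77.255.255)
  146.77.224.0/20 (146.77.224.0 - 146.77.239.255)
Total matching entries: 4.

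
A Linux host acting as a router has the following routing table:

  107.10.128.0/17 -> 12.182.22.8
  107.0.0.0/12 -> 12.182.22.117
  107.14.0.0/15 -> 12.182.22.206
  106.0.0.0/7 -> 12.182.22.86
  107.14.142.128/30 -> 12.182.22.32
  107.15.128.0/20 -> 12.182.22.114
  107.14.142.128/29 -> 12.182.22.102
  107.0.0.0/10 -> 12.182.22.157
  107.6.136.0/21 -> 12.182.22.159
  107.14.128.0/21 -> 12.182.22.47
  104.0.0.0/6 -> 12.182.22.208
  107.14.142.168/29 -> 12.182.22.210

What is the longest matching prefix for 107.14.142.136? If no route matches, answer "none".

107.14.0.0/15

Entries matching 107.14.142.136:
  104.0.0.0/6 (104.0.0.0 - 107.255.255.255)
  106.0.0.0/7 (106.0.0.0 - 107.255.255.255)
  107.0.0.0/10 (107.0.0.0 - 107.63.255.255)
  107.0.0.0/12 (107.0.0.0 - 107.15.255.255)
  107.14.0.0/15 (107.14.0.0 - 107.15.255.255)
Most specific is 107.14.0.0/15.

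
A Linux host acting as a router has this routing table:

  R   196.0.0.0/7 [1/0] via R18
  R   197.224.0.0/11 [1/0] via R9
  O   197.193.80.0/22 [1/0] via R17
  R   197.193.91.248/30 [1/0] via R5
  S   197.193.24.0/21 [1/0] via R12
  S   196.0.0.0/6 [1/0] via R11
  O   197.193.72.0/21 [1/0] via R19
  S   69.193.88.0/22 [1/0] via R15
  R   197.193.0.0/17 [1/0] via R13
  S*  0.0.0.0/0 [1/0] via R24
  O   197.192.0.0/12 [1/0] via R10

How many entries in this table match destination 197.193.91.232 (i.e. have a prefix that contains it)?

5

Prefixes containing 197.193.91.232:
  0.0.0.0/0 (default, matches everything)
  196.0.0.0/6 (196.0.0.0 - 199.255.255.255)
  196.0.0.0/7 (196.0.0.0 - 197.255.255.255)
  197.192.0.0/12 (197.192.0.0 - 197.207.255.255)
  197.193.0.0/17 (197.193.0.0 - 197.193.127.255)
Total matching entries: 5.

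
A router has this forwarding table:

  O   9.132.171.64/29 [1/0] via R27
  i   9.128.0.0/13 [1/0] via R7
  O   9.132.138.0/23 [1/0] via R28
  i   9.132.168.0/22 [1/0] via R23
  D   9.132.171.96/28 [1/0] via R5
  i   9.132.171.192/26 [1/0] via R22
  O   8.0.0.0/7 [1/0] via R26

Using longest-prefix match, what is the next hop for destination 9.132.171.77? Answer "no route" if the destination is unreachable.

R23

Routes whose prefix contains 9.132.171.77:
  8.0.0.0/7 (8.0.0.0 - 9.255.255.255) -> R26
  9.128.0.0/13 (9.128.0.0 - 9.135.255.255) -> R7
  9.132.168.0/22 (9.132.168.0 - 9.132.171.255) -> R23
More-specific entries that do NOT match:
  9.132.171.64/29 (9.132.171.64 - 9.132.171.71) does not contain 9.132.171.77
  9.132.171.96/28 (9.132.171.96 - 9.132.171.111) does not contain 9.132.171.77
  9.132.171.192/26 (9.132.171.192 - 9.132.171.255) does not contain 9.132.171.77
  9.132.138.0/23 (9.132.138.0 - 9.132.139.255) does not contain 9.132.171.77
Longest matching prefix is /22 -> next hop R23.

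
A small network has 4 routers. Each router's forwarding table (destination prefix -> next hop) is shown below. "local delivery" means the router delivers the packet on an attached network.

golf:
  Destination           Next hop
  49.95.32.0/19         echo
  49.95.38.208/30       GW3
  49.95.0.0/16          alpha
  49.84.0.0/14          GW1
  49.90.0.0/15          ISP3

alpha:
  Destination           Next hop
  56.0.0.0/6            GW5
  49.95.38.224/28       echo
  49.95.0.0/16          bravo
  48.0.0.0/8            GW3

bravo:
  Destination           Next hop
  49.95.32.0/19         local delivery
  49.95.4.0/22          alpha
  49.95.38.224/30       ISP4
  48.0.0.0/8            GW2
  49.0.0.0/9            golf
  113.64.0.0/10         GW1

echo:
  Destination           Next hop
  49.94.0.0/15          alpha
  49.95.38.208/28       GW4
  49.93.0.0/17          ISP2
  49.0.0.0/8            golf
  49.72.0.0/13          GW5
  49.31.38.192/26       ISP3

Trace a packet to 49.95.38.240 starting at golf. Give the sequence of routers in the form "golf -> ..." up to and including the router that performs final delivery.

golf -> echo -> alpha -> bravo

At golf: longest match for 49.95.38.240 is 49.95.32.0/19 -> echo
At echo: longest match for 49.95.38.240 is 49.94.0.0/15 -> alpha
At alpha: longest match for 49.95.38.240 is 49.95.0.0/16 -> bravo
At bravo: longest match for 49.95.38.240 is 49.95.32.0/19 -> local delivery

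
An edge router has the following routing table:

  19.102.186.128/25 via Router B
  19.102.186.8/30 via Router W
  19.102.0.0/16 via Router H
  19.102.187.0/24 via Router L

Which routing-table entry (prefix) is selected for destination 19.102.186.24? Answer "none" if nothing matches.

19.102.0.0/16

Entries matching 19.102.186.24:
  19.102.0.0/16 (19.102.0.0 - 19.102.255.255)
Most specific is 19.102.0.0/16.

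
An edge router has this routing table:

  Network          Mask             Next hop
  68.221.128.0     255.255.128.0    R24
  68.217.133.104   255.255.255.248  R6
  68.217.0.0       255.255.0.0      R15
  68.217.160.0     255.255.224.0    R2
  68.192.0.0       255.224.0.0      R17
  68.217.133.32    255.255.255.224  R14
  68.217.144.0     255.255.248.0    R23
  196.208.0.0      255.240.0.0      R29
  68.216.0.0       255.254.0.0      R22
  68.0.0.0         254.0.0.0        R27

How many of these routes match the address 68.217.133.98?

Prefixes containing 68.217.133.98:
  68.0.0.0/7 (68.0.0.0 - 69.255.255.255)
  68.192.0.0/11 (68.192.0.0 - 68.223.255.255)
  68.216.0.0/15 (68.216.0.0 - 68.217.255.255)
  68.217.0.0/16 (68.217.0.0 - 68.217.255.255)
Total matching entries: 4.

4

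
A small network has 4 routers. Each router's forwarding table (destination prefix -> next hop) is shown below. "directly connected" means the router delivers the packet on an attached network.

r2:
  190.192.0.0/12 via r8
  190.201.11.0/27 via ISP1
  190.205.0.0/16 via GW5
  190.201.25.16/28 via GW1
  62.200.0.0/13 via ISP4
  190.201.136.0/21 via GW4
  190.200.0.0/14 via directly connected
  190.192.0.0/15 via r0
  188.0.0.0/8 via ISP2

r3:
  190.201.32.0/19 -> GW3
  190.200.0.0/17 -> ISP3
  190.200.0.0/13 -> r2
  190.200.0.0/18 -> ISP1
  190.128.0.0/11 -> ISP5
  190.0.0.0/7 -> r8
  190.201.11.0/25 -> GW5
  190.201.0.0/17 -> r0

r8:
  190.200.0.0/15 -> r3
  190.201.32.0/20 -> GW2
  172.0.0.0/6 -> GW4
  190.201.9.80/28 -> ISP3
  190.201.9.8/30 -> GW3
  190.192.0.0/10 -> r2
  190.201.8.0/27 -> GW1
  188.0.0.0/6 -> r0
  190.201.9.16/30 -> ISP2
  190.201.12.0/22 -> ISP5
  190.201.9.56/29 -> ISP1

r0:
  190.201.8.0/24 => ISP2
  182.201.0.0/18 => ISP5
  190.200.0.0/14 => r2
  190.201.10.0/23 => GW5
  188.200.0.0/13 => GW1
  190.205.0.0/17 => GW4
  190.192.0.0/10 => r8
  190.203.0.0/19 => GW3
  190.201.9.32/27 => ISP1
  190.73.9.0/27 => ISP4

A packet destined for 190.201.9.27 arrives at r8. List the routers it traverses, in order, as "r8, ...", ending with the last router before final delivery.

r8, r3, r0, r2

At r8: longest match for 190.201.9.27 is 190.200.0.0/15 -> r3
At r3: longest match for 190.201.9.27 is 190.201.0.0/17 -> r0
At r0: longest match for 190.201.9.27 is 190.200.0.0/14 -> r2
At r2: longest match for 190.201.9.27 is 190.200.0.0/14 -> directly connected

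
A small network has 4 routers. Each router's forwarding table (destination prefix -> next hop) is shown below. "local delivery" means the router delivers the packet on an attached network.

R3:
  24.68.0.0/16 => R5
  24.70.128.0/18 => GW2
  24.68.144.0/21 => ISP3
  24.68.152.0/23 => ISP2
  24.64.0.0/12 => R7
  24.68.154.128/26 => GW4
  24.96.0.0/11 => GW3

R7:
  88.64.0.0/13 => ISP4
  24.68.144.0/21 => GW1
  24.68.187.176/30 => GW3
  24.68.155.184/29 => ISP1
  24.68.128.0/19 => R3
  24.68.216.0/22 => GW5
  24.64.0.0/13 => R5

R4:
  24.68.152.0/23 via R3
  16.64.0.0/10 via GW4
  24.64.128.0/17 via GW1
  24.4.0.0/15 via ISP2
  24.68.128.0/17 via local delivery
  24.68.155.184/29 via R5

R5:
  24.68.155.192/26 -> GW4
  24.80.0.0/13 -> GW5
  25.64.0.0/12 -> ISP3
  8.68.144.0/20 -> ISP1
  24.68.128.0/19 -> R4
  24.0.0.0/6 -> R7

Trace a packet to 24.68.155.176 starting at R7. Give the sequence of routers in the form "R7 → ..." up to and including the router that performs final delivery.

R7 → R3 → R5 → R4

At R7: longest match for 24.68.155.176 is 24.68.128.0/19 -> R3
At R3: longest match for 24.68.155.176 is 24.68.0.0/16 -> R5
At R5: longest match for 24.68.155.176 is 24.68.128.0/19 -> R4
At R4: longest match for 24.68.155.176 is 24.68.128.0/17 -> local delivery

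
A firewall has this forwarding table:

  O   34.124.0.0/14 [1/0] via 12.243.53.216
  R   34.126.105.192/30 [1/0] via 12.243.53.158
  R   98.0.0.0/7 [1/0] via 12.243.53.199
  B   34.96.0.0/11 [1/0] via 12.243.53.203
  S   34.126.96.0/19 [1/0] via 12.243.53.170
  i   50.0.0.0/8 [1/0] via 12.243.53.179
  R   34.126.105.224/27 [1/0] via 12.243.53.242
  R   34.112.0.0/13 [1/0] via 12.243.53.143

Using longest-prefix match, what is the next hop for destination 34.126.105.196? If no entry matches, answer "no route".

Routes whose prefix contains 34.126.105.196:
  34.96.0.0/11 (34.96.0.0 - 34.127.255.255) -> 12.243.53.203
  34.124.0.0/14 (34.124.0.0 - 34.127.255.255) -> 12.243.53.216
  34.126.96.0/19 (34.126.96.0 - 34.126.127.255) -> 12.243.53.170
More-specific entries that do NOT match:
  34.126.105.192/30 (34.126.105.192 - 34.126.105.195) does not contain 34.126.105.196
  34.126.105.224/27 (34.126.105.224 - 34.126.105.255) does not contain 34.126.105.196
Longest matching prefix is /19 -> next hop 12.243.53.170.

12.243.53.170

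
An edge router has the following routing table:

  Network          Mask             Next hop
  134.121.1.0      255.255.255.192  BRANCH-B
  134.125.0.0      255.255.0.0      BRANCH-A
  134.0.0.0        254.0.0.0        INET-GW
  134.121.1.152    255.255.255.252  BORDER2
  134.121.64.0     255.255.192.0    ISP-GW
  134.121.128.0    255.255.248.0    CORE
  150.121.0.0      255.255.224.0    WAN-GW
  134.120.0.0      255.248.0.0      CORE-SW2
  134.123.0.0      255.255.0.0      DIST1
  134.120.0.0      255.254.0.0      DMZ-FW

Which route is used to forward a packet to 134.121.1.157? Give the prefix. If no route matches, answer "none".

Entries matching 134.121.1.157:
  134.0.0.0/7 (134.0.0.0 - 135.255.255.255)
  134.120.0.0/13 (134.120.0.0 - 134.127.255.255)
  134.120.0.0/15 (134.120.0.0 - 134.121.255.255)
Most specific is 134.120.0.0/15.

134.120.0.0/15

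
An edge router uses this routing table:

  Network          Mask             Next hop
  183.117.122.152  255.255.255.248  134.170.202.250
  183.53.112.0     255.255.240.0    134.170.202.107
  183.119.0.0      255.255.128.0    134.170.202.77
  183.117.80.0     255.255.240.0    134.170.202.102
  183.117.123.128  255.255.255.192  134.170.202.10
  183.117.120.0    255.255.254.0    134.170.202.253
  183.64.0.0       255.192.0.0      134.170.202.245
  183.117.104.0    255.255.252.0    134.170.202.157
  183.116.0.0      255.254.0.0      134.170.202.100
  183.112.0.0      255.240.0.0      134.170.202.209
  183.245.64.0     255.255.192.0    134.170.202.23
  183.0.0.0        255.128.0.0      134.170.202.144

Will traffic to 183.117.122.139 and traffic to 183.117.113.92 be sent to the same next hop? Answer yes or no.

183.117.122.139: longest match 183.116.0.0/15 -> 134.170.202.100
183.117.113.92: longest match 183.116.0.0/15 -> 134.170.202.100

yes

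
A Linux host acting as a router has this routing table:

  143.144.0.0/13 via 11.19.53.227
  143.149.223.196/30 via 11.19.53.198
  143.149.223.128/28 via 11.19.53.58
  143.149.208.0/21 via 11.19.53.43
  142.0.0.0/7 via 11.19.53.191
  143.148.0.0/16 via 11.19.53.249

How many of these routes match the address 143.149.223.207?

2

Prefixes containing 143.149.223.207:
  142.0.0.0/7 (142.0.0.0 - 143.255.255.255)
  143.144.0.0/13 (143.144.0.0 - 143.151.255.255)
Total matching entries: 2.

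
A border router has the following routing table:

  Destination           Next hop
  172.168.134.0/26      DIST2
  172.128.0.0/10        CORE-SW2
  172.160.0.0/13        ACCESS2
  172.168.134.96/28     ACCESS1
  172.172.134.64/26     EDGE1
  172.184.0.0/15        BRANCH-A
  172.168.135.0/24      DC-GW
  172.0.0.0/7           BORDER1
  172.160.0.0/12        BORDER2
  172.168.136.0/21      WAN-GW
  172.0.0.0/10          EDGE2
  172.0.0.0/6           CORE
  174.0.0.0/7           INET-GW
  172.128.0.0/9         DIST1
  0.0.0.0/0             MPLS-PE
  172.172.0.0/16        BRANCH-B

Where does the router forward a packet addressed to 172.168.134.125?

Routes whose prefix contains 172.168.134.125:
  0.0.0.0/0 (default, matches everything) -> MPLS-PE
  172.0.0.0/6 (172.0.0.0 - 175.255.255.255) -> CORE
  172.0.0.0/7 (172.0.0.0 - 173.255.255.255) -> BORDER1
  172.128.0.0/9 (172.128.0.0 - 172.255.255.255) -> DIST1
  172.128.0.0/10 (172.128.0.0 - 172.191.255.255) -> CORE-SW2
  172.160.0.0/12 (172.160.0.0 - 172.175.255.255) -> BORDER2
More-specific entries that do NOT match:
  172.168.134.96/28 (172.168.134.96 - 172.168.134.111) does not contain 172.168.134.125
  172.168.134.0/26 (172.168.134.0 - 172.168.134.63) does not contain 172.168.134.125
  172.172.134.64/26 (172.172.134.64 - 172.172.134.127) does not contain 172.168.134.125
  172.168.135.0/24 (172.168.135.0 - 172.168.135.255) does not contain 172.168.134.125
  172.168.136.0/21 (172.168.136.0 - 172.168.143.255) does not contain 172.168.134.125
  172.172.0.0/16 (172.172.0.0 - 172.172.255.255) does not contain 172.168.134.125
  172.184.0.0/15 (172.184.0.0 - 172.185.255.255) does not contain 172.168.134.125
  172.160.0.0/13 (172.160.0.0 - 172.167.255.255) does not contain 172.168.134.125
Longest matching prefix is /12 -> next hop BORDER2.

BORDER2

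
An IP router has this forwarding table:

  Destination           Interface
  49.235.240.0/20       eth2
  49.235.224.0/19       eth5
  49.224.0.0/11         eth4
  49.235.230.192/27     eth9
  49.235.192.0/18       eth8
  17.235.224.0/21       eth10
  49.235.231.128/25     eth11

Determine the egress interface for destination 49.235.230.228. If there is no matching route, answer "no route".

Routes whose prefix contains 49.235.230.228:
  49.224.0.0/11 (49.224.0.0 - 49.255.255.255) -> eth4
  49.235.192.0/18 (49.235.192.0 - 49.235.255.255) -> eth8
  49.235.224.0/19 (49.235.224.0 - 49.235.255.255) -> eth5
More-specific entries that do NOT match:
  49.235.230.192/27 (49.235.230.192 - 49.235.230.223) does not contain 49.235.230.228
  49.235.231.128/25 (49.235.231.128 - 49.235.231.255) does not contain 49.235.230.228
  17.235.224.0/21 (17.235.224.0 - 17.235.231.255) does not contain 49.235.230.228
  49.235.240.0/20 (49.235.240.0 - 49.235.255.255) does not contain 49.235.230.228
Longest matching prefix is /19 -> interface eth5.

eth5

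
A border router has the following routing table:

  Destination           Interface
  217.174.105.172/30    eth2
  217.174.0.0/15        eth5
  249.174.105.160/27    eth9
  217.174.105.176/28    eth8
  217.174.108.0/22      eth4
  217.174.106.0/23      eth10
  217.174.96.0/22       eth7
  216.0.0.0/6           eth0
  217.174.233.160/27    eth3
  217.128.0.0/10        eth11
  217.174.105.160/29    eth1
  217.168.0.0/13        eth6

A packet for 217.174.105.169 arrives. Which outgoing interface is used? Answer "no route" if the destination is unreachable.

eth5

Routes whose prefix contains 217.174.105.169:
  216.0.0.0/6 (216.0.0.0 - 219.255.255.255) -> eth0
  217.128.0.0/10 (217.128.0.0 - 217.191.255.255) -> eth11
  217.168.0.0/13 (217.168.0.0 - 217.175.255.255) -> eth6
  217.174.0.0/15 (217.174.0.0 - 217.175.255.255) -> eth5
More-specific entries that do NOT match:
  217.174.105.172/30 (217.174.105.172 - 217.174.105.175) does not contain 217.174.105.169
  217.174.105.160/29 (217.174.105.160 - 217.174.105.167) does not contain 217.174.105.169
  217.174.105.176/28 (217.174.105.176 - 217.174.105.191) does not contain 217.174.105.169
  249.174.105.160/27 (249.174.105.160 - 249.174.105.191) does not contain 217.174.105.169
  217.174.233.160/27 (217.174.233.160 - 217.174.233.191) does not contain 217.174.105.169
  217.174.106.0/23 (217.174.106.0 - 217.174.107.255) does not contain 217.174.105.169
  217.174.108.0/22 (217.174.108.0 - 217.174.111.255) does not contain 217.174.105.169
  217.174.96.0/22 (217.174.96.0 - 217.174.99.255) does not contain 217.174.105.169
Longest matching prefix is /15 -> interface eth5.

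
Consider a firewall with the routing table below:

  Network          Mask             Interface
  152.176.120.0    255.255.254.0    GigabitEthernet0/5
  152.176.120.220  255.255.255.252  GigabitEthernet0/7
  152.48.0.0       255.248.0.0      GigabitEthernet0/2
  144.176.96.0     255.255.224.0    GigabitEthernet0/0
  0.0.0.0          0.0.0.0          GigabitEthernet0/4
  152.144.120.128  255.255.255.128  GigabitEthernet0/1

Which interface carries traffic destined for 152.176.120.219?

GigabitEthernet0/5

Routes whose prefix contains 152.176.120.219:
  0.0.0.0/0 (default, matches everything) -> GigabitEthernet0/4
  152.176.120.0/23 (152.176.120.0 - 152.176.121.255) -> GigabitEthernet0/5
More-specific entries that do NOT match:
  152.176.120.220/30 (152.176.120.220 - 152.176.120.223) does not contain 152.176.120.219
  152.144.120.128/25 (152.144.120.128 - 152.144.120.255) does not contain 152.176.120.219
Longest matching prefix is /23 -> interface GigabitEthernet0/5.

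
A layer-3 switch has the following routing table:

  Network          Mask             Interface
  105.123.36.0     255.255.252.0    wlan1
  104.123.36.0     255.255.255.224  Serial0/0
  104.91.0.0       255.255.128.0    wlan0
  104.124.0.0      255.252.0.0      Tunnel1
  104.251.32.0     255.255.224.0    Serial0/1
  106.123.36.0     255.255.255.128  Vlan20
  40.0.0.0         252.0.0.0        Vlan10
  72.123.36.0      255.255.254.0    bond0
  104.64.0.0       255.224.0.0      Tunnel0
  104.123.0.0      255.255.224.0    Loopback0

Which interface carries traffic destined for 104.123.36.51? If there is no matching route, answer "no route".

no route

No entry's prefix contains 104.123.36.51; there is no default route.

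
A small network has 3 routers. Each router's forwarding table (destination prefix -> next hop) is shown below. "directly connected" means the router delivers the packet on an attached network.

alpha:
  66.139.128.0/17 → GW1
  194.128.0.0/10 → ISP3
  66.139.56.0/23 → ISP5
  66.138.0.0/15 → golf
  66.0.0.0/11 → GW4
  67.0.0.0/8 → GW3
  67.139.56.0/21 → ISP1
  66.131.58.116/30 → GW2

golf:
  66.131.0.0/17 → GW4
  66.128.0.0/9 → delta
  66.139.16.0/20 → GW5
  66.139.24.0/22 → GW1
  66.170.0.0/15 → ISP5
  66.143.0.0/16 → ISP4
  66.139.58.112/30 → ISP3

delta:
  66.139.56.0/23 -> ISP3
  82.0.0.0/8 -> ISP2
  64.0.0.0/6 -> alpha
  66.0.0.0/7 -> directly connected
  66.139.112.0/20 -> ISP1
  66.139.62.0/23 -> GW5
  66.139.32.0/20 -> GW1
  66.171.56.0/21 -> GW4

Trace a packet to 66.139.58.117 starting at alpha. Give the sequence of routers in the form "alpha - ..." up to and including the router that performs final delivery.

alpha - golf - delta

At alpha: longest match for 66.139.58.117 is 66.138.0.0/15 -> golf
At golf: longest match for 66.139.58.117 is 66.128.0.0/9 -> delta
At delta: longest match for 66.139.58.117 is 66.0.0.0/7 -> directly connected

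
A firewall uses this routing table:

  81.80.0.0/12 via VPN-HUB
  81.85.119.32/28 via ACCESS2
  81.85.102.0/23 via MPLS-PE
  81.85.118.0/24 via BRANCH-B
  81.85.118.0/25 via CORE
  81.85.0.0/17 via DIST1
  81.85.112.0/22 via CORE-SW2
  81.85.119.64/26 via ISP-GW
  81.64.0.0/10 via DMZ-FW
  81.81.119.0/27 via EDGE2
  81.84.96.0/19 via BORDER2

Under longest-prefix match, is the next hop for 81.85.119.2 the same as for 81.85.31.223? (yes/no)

81.85.119.2: longest match 81.85.0.0/17 -> DIST1
81.85.31.223: longest match 81.85.0.0/17 -> DIST1

yes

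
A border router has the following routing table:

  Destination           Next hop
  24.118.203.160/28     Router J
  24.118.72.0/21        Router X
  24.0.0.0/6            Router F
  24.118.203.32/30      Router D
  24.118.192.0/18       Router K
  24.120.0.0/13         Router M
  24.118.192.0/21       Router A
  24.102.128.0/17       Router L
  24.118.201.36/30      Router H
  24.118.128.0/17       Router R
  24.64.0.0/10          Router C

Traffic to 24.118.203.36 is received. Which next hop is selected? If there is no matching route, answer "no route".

Routes whose prefix contains 24.118.203.36:
  24.0.0.0/6 (24.0.0.0 - 27.255.255.255) -> Router F
  24.64.0.0/10 (24.64.0.0 - 24.127.255.255) -> Router C
  24.118.128.0/17 (24.118.128.0 - 24.118.255.255) -> Router R
  24.118.192.0/18 (24.118.192.0 - 24.118.255.255) -> Router K
More-specific entries that do NOT match:
  24.118.203.32/30 (24.118.203.32 - 24.118.203.35) does not contain 24.118.203.36
  24.118.201.36/30 (24.118.201.36 - 24.118.201.39) does not contain 24.118.203.36
  24.118.203.160/28 (24.118.203.160 - 24.118.203.175) does not contain 24.118.203.36
  24.118.72.0/21 (24.118.72.0 - 24.118.79.255) does not contain 24.118.203.36
  24.118.192.0/21 (24.118.192.0 - 24.118.199.255) does not contain 24.118.203.36
Longest matching prefix is /18 -> next hop Router K.

Router K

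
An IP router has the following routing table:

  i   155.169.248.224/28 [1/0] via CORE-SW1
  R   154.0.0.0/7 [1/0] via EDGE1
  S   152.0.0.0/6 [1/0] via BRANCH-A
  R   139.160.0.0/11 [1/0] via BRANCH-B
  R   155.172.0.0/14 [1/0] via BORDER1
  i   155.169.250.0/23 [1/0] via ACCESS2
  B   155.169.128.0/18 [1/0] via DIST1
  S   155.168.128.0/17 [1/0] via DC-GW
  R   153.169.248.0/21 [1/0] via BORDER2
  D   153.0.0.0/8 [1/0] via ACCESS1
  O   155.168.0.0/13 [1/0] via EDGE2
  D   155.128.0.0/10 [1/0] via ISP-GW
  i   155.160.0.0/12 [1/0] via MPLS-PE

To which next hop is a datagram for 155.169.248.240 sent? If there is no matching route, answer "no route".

Routes whose prefix contains 155.169.248.240:
  152.0.0.0/6 (152.0.0.0 - 155.255.255.255) -> BRANCH-A
  154.0.0.0/7 (154.0.0.0 - 155.255.255.255) -> EDGE1
  155.128.0.0/10 (155.128.0.0 - 155.191.255.255) -> ISP-GW
  155.160.0.0/12 (155.160.0.0 - 155.175.255.255) -> MPLS-PE
  155.168.0.0/13 (155.168.0.0 - 155.175.255.255) -> EDGE2
More-specific entries that do NOT match:
  155.169.248.224/28 (155.169.248.224 - 155.169.248.239) does not contain 155.169.248.240
  155.169.250.0/23 (155.169.250.0 - 155.169.251.255) does not contain 155.169.248.240
  153.169.248.0/21 (153.169.248.0 - 153.169.255.255) does not contain 155.169.248.240
  155.169.128.0/18 (155.169.128.0 - 155.169.191.255) does not contain 155.169.248.240
  155.168.128.0/17 (155.168.128.0 - 155.168.255.255) does not contain 155.169.248.240
  155.172.0.0/14 (155.172.0.0 - 155.175.255.255) does not contain 155.169.248.240
Longest matching prefix is /13 -> next hop EDGE2.

EDGE2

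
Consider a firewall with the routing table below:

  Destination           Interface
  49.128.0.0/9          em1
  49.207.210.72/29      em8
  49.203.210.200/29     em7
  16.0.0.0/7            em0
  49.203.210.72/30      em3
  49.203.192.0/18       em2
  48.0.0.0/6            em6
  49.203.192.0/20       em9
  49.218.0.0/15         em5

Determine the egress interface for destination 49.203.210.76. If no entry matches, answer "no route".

em2

Routes whose prefix contains 49.203.210.76:
  48.0.0.0/6 (48.0.0.0 - 51.255.255.255) -> em6
  49.128.0.0/9 (49.128.0.0 - 49.255.255.255) -> em1
  49.203.192.0/18 (49.203.192.0 - 49.203.255.255) -> em2
More-specific entries that do NOT match:
  49.203.210.72/30 (49.203.210.72 - 49.203.210.75) does not contain 49.203.210.76
  49.207.210.72/29 (49.207.210.72 - 49.207.210.79) does not contain 49.203.210.76
  49.203.210.200/29 (49.203.210.200 - 49.203.210.207) does not contain 49.203.210.76
  49.203.192.0/20 (49.203.192.0 - 49.203.207.255) does not contain 49.203.210.76
Longest matching prefix is /18 -> interface em2.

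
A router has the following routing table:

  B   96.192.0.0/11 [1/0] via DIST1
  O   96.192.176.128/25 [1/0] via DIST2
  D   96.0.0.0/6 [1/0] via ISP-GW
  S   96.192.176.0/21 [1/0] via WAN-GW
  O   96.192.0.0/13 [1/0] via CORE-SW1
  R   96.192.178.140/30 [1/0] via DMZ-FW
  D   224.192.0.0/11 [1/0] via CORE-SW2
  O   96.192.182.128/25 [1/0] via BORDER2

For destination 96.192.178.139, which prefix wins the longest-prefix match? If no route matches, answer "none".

Entries matching 96.192.178.139:
  96.0.0.0/6 (96.0.0.0 - 99.255.255.255)
  96.192.0.0/11 (96.192.0.0 - 96.223.255.255)
  96.192.0.0/13 (96.192.0.0 - 96.199.255.255)
  96.192.176.0/21 (96.192.176.0 - 96.192.183.255)
Most specific is 96.192.176.0/21.

96.192.176.0/21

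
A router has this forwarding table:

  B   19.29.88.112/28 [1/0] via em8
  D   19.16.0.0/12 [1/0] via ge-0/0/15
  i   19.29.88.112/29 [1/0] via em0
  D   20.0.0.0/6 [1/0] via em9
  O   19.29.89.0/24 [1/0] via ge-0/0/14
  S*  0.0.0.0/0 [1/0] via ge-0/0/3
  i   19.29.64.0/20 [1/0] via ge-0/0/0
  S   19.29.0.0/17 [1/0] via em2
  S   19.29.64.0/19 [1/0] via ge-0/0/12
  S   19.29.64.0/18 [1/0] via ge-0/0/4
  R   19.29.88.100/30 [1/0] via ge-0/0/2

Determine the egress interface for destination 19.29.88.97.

Routes whose prefix contains 19.29.88.97:
  0.0.0.0/0 (default, matches everything) -> ge-0/0/3
  19.16.0.0/12 (19.16.0.0 - 19.31.255.255) -> ge-0/0/15
  19.29.0.0/17 (19.29.0.0 - 19.29.127.255) -> em2
  19.29.64.0/18 (19.29.64.0 - 19.29.127.255) -> ge-0/0/4
  19.29.64.0/19 (19.29.64.0 - 19.29.95.255) -> ge-0/0/12
More-specific entries that do NOT match:
  19.29.88.100/30 (19.29.88.100 - 19.29.88.103) does not contain 19.29.88.97
  19.29.88.112/29 (19.29.88.112 - 19.29.88.119) does not contain 19.29.88.97
  19.29.88.112/28 (19.29.88.112 - 19.29.88.127) does not contain 19.29.88.97
  19.29.89.0/24 (19.29.89.0 - 19.29.89.255) does not contain 19.29.88.97
  19.29.64.0/20 (19.29.64.0 - 19.29.79.255) does not contain 19.29.88.97
Longest matching prefix is /19 -> interface ge-0/0/12.

ge-0/0/12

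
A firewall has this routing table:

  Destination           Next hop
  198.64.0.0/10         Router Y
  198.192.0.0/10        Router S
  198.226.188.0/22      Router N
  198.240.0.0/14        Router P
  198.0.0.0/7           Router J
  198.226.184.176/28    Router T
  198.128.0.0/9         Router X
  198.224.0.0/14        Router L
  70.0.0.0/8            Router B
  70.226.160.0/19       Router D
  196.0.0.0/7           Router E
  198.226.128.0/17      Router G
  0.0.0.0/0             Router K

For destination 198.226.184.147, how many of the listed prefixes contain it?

Prefixes containing 198.226.184.147:
  0.0.0.0/0 (default, matches everything)
  198.0.0.0/7 (198.0.0.0 - 199.255.255.255)
  198.128.0.0/9 (198.128.0.0 - 198.255.255.255)
  198.192.0.0/10 (198.192.0.0 - 198.255.255.255)
  198.224.0.0/14 (198.224.0.0 - 198.227.255.255)
  198.226.128.0/17 (198.226.128.0 - 198.226.255.255)
Total matching entries: 6.

6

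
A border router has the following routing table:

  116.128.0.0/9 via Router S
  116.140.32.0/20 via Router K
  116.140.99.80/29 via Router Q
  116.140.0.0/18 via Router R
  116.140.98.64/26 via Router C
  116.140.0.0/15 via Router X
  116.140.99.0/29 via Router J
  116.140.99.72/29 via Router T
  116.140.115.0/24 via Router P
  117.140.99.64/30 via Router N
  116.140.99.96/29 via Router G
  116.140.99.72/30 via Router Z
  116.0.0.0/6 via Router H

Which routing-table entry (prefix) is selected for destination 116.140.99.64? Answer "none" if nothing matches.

Entries matching 116.140.99.64:
  116.0.0.0/6 (116.0.0.0 - 119.255.255.255)
  116.128.0.0/9 (116.128.0.0 - 116.255.255.255)
  116.140.0.0/15 (116.140.0.0 - 116.141.255.255)
Most specific is 116.140.0.0/15.

116.140.0.0/15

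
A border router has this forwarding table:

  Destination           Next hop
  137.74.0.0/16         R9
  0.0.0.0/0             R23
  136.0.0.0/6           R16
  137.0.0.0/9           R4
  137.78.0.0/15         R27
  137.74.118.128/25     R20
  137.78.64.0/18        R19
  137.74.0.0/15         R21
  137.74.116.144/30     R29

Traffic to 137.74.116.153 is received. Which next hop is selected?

R9

Routes whose prefix contains 137.74.116.153:
  0.0.0.0/0 (default, matches everything) -> R23
  136.0.0.0/6 (136.0.0.0 - 139.255.255.255) -> R16
  137.0.0.0/9 (137.0.0.0 - 137.127.255.255) -> R4
  137.74.0.0/15 (137.74.0.0 - 137.75.255.255) -> R21
  137.74.0.0/16 (137.74.0.0 - 137.74.255.255) -> R9
More-specific entries that do NOT match:
  137.74.116.144/30 (137.74.116.144 - 137.74.116.147) does not contain 137.74.116.153
  137.74.118.128/25 (137.74.118.128 - 137.74.118.255) does not contain 137.74.116.153
  137.78.64.0/18 (137.78.64.0 - 137.78.127.255) does not contain 137.74.116.153
Longest matching prefix is /16 -> next hop R9.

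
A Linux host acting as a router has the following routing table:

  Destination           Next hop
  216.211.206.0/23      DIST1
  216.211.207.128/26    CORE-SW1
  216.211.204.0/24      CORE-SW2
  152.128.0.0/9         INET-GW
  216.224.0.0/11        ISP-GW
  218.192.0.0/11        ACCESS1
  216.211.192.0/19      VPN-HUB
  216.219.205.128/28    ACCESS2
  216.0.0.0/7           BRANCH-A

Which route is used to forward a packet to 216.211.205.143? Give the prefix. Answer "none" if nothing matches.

216.211.192.0/19

Entries matching 216.211.205.143:
  216.0.0.0/7 (216.0.0.0 - 217.255.255.255)
  216.211.192.0/19 (216.211.192.0 - 216.211.223.255)
Most specific is 216.211.192.0/19.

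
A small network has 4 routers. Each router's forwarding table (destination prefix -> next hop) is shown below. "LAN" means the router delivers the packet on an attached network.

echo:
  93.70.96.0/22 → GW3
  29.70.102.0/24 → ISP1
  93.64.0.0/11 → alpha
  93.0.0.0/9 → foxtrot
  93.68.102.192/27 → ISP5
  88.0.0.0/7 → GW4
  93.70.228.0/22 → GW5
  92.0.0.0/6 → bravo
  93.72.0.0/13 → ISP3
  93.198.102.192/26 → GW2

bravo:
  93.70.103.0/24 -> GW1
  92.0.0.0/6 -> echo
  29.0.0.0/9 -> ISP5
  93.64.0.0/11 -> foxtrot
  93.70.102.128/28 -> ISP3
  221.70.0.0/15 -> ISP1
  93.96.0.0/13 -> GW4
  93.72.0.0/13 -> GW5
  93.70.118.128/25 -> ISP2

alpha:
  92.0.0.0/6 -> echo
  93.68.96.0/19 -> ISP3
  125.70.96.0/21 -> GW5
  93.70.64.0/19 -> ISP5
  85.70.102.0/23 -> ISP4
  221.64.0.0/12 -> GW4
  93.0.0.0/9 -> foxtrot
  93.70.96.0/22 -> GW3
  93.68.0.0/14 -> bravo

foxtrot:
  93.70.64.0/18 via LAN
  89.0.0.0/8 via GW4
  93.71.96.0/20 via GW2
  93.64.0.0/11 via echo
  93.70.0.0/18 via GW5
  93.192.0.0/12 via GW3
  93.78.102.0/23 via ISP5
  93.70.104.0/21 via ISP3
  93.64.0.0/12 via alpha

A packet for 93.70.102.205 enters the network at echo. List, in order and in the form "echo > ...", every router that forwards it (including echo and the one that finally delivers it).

At echo: longest match for 93.70.102.205 is 93.64.0.0/11 -> alpha
At alpha: longest match for 93.70.102.205 is 93.68.0.0/14 -> bravo
At bravo: longest match for 93.70.102.205 is 93.64.0.0/11 -> foxtrot
At foxtrot: longest match for 93.70.102.205 is 93.70.64.0/18 -> LAN

echo > alpha > bravo > foxtrot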